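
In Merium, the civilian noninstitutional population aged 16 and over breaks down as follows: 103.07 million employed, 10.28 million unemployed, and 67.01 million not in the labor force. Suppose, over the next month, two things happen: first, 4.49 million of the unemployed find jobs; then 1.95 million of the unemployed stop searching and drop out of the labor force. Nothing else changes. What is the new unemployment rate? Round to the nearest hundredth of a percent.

New unemployment rate ≈ 3.45%.

Initially, labor force = 103.07 + 10.28 = 113.35 million, so u = 10.28/113.35 = 9.07%.
After the first change, unemployed falls and employed rises by 4.49; labor force unchanged → E = 107.56, U = 5.79, labor force = 113.35 million.
After the second change, unemployed and labor force both fall by 1.95 → E = 107.56, U = 3.84, labor force = 111.40 million.
New unemployment rate = 3.84 / 111.40 = 3.45%.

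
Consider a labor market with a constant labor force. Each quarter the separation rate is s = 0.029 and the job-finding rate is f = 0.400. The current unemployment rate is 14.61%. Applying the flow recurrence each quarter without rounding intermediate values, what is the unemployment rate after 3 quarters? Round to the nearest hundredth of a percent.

Unemployment rate after three quarters ≈ 8.22%.

With a fixed labor force, u_{t+1} = u_t + s·(1−u_t) − f·u_t = u_t·(1−s−f) + s.
Here 1−s−f = 0.571 and s = 0.029.
u_1 = 0.146100 × 0.571 + 0.029 = 0.112423.
u_2 = 0.112423 × 0.571 + 0.029 = 0.093194.
u_3 = 0.093194 × 0.571 + 0.029 = 0.082214.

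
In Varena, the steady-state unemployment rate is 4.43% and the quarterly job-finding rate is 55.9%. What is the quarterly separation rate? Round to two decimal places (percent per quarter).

From u* = s/(s+f): s = u·f/(1−u).
s = 0.0443 × 55.9 / (1 − 0.0443) = 2.4764 / 0.9557 ≈ 2.59% per quarter.

Separation rate ≈ 2.59% per quarter.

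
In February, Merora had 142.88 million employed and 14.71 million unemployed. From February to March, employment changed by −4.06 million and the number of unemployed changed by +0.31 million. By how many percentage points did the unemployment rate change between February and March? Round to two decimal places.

The unemployment rate changed by +0.43 percentage points.

February: labor force = 142.88 + 14.71 = 157.59; u = 14.71/157.59 = 9.33%.
March: labor force = 138.82 + 15.02 = 153.84; u = 15.02/153.84 = 9.76%.
Change = 9.76% − 9.33% = +0.43 pp.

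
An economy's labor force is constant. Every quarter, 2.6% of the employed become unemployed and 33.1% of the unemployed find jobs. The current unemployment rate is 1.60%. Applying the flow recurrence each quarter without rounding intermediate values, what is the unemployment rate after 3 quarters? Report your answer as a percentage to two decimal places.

With a fixed labor force, u_{t+1} = u_t + s·(1−u_t) − f·u_t = u_t·(1−s−f) + s.
Here 1−s−f = 0.643 and s = 0.026.
u_1 = 0.016000 × 0.643 + 0.026 = 0.036288.
u_2 = 0.036288 × 0.643 + 0.026 = 0.049333.
u_3 = 0.049333 × 0.643 + 0.026 = 0.057721.

Unemployment rate after three quarters ≈ 5.77%.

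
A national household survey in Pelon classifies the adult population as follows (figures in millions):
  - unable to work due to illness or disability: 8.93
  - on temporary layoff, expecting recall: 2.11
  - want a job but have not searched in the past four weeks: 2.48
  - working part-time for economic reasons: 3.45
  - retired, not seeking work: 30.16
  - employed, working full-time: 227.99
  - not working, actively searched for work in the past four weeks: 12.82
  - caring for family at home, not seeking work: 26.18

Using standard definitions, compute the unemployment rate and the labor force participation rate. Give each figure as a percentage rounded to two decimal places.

Employed = 3.45 + 227.99 = 231.44 million (anyone who worked, including part-time for economic reasons, counts as employed).
Unemployed = 2.11 + 12.82 = 14.93 million (jobless and actively searching, or on temporary layoff).
Labor force = 231.44 + 14.93 = 246.37 million.
Not in labor force = 8.93 + 2.48 + 30.16 + 26.18 = 67.75 million (those not working and not actively searching are outside the labor force — including those who want a job but have given up searching).
Civilian working-age population = 246.37 + 67.75 = 314.12 million.
Unemployment rate = 14.93 / 246.37 = 6.06%.
Labor force participation rate = 246.37 / 314.12 = 78.43%.

Unemployment rate ≈ 6.06%; labor force participation rate ≈ 78.43%.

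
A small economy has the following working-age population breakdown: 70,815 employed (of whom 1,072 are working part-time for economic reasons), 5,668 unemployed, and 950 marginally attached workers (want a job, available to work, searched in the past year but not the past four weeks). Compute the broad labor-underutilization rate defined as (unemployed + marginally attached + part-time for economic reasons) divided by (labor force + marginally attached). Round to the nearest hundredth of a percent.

Labor force = 70,815 + 5,668 = 76,483.
Numerator = 5,668 + 950 + 1,072 = 7,690.
Denominator = 76,483 + 950 = 77,433.
Broad rate = 7,690 / 77,433 = 9.93%.

Broad underutilization rate ≈ 9.93%.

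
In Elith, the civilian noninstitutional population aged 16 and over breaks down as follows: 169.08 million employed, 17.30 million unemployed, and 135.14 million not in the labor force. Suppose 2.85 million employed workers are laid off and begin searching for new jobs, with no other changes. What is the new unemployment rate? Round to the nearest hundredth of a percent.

New unemployment rate ≈ 10.81%.

Initially, labor force = 169.08 + 17.30 = 186.38 million, so u = 17.30/186.38 = 9.28%.
After the change, employed falls and unemployed rises by 2.85; labor force unchanged → E = 166.23, U = 20.15, labor force = 186.38 million.
New unemployment rate = 20.15 / 186.38 = 10.81%.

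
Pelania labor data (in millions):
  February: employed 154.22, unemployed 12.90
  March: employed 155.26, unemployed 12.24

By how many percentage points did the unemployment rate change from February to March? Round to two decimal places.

The unemployment rate changed by −0.41 percentage points.

February: labor force = 154.22 + 12.90 = 167.12; u = 12.90/167.12 = 7.72%.
March: labor force = 155.26 + 12.24 = 167.50; u = 12.24/167.50 = 7.31%.
Change = 7.31% − 7.72% = −0.41 pp.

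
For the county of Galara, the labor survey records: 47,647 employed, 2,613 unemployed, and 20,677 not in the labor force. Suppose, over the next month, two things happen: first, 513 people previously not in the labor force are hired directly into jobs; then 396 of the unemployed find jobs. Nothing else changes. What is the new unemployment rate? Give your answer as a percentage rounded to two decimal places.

Initially, labor force = 47,647 + 2,613 = 50,260, so u = 2,613/50,260 = 5.20%.
After the first change, employed and labor force both rise by 513; unemployed unchanged → E = 48,160, U = 2,613, labor force = 50,773.
After the second change, unemployed falls and employed rises by 396; labor force unchanged → E = 48,556, U = 2,217, labor force = 50,773.
New unemployment rate = 2,217 / 50,773 = 4.37%.

New unemployment rate ≈ 4.37%.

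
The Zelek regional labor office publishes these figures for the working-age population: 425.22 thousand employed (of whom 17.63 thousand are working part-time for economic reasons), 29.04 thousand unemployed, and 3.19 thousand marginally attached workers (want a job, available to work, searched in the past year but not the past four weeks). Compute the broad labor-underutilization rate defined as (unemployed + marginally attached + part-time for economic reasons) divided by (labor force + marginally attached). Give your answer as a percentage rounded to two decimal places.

Labor force = 425.22 + 29.04 = 454.26 thousand.
Numerator = 29.04 + 3.19 + 17.63 = 49.86 thousand.
Denominator = 454.26 + 3.19 = 457.45 thousand.
Broad rate = 49.86 / 457.45 = 10.90%.

Broad underutilization rate ≈ 10.90%.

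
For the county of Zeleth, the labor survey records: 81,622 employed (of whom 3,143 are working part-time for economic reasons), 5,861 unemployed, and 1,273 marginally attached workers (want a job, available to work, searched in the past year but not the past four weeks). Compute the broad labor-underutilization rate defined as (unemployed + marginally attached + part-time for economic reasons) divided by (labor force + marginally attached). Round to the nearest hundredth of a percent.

Broad underutilization rate ≈ 11.58%.

Labor force = 81,622 + 5,861 = 87,483.
Numerator = 5,861 + 1,273 + 3,143 = 10,277.
Denominator = 87,483 + 1,273 = 88,756.
Broad rate = 10,277 / 88,756 = 11.58%.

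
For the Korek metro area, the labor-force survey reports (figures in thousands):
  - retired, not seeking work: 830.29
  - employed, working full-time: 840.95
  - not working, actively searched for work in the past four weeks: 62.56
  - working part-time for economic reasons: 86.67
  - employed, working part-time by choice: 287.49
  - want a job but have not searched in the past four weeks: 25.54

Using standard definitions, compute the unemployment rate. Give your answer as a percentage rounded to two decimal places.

Unemployment rate ≈ 4.90%.

Employed = 840.95 + 86.67 + 287.49 = 1,215.11 thousand (anyone who worked, including part-time for economic reasons, counts as employed).
Unemployed = 62.56 thousand.
Labor force = 1,215.11 + 62.56 = 1,277.67 thousand.
Unemployment rate = 62.56 / 1,277.67 = 4.90%.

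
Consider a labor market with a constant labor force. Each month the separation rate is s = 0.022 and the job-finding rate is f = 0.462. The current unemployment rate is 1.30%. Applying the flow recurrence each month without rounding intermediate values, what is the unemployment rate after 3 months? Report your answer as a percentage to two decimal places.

With a fixed labor force, u_{t+1} = u_t + s·(1−u_t) − f·u_t = u_t·(1−s−f) + s.
Here 1−s−f = 0.516 and s = 0.022.
u_1 = 0.013000 × 0.516 + 0.022 = 0.028708.
u_2 = 0.028708 × 0.516 + 0.022 = 0.036813.
u_3 = 0.036813 × 0.516 + 0.022 = 0.040996.

Unemployment rate after three months ≈ 4.10%.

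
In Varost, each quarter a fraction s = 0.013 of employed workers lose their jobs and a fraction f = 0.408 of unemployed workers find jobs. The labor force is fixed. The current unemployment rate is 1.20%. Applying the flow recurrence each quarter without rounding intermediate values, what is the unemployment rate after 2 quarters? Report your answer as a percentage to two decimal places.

Unemployment rate after two quarters ≈ 2.45%.

With a fixed labor force, u_{t+1} = u_t + s·(1−u_t) − f·u_t = u_t·(1−s−f) + s.
Here 1−s−f = 0.579 and s = 0.013.
u_1 = 0.012000 × 0.579 + 0.013 = 0.019948.
u_2 = 0.019948 × 0.579 + 0.013 = 0.024550.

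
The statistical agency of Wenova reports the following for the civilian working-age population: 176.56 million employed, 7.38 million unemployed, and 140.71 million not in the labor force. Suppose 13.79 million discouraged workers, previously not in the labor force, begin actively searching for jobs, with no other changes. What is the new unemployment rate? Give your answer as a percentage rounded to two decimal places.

Initially, labor force = 176.56 + 7.38 = 183.94 million, so u = 7.38/183.94 = 4.01%.
After the change, unemployed and labor force both rise by 13.79 → E = 176.56, U = 21.17, labor force = 197.73 million.
New unemployment rate = 21.17 / 197.73 = 10.71%.

New unemployment rate ≈ 10.71%.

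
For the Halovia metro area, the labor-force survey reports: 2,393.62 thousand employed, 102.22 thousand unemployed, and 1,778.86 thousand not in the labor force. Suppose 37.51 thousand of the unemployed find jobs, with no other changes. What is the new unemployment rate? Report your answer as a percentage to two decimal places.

Initially, labor force = 2,393.62 + 102.22 = 2,495.84 thousand, so u = 102.22/2,495.84 = 4.10%.
After the change, unemployed falls and employed rises by 37.51; labor force unchanged → E = 2,431.13, U = 64.71, labor force = 2,495.84 thousand.
New unemployment rate = 64.71 / 2,495.84 = 2.59%.

New unemployment rate ≈ 2.59%.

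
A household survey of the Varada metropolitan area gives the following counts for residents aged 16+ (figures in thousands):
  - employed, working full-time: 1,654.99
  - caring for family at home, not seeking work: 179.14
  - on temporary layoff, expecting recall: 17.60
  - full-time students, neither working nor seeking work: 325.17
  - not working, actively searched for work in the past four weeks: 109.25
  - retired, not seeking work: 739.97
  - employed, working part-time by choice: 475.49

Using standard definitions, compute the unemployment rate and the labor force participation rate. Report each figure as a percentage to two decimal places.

Employed = 1,654.99 + 475.49 = 2,130.48 thousand.
Unemployed = 17.60 + 109.25 = 126.85 thousand (jobless and actively searching, or on temporary layoff).
Labor force = 2,130.48 + 126.85 = 2,257.33 thousand.
Not in labor force = 179.14 + 325.17 + 739.97 = 1,244.28 thousand (those not working and not actively searching are outside the labor force).
Civilian working-age population = 2,257.33 + 1,244.28 = 3,501.61 thousand.
Unemployment rate = 126.85 / 2,257.33 = 5.62%.
Labor force participation rate = 2,257.33 / 3,501.61 = 64.47%.

Unemployment rate ≈ 5.62%; labor force participation rate ≈ 64.47%.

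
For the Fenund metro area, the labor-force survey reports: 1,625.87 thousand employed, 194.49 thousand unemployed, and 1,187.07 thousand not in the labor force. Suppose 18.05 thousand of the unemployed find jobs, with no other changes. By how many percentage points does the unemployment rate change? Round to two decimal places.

Initially, labor force = 1,625.87 + 194.49 = 1,820.36 thousand, so u = 194.49/1,820.36 = 10.68%.
After the change, unemployed falls and employed rises by 18.05; labor force unchanged → E = 1,643.92, U = 176.44, labor force = 1,820.36 thousand.
New unemployment rate = 176.44 / 1,820.36 = 9.69%.
Change = 9.69% − 10.68% = −0.99 percentage points.

The unemployment rate changes by −0.99 percentage points.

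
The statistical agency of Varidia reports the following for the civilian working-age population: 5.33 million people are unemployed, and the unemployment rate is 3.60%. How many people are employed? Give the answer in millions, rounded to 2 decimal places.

About 142.73 million are employed.

Labor force = U / u = 5.33 / 0.0360 ≈ 148.06 million.
Employed = labor force − unemployed = 148.06 − 5.33 = 142.73 million.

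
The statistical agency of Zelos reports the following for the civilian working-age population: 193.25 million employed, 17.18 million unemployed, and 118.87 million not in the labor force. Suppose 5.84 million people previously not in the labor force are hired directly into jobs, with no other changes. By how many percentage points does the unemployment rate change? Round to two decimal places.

Initially, labor force = 193.25 + 17.18 = 210.43 million, so u = 17.18/210.43 = 8.16%.
After the change, employed and labor force both rise by 5.84; unemployed unchanged → E = 199.09, U = 17.18, labor force = 216.27 million.
New unemployment rate = 17.18 / 216.27 = 7.94%.
Change = 7.94% − 8.16% = −0.22 percentage points.

The unemployment rate changes by −0.22 percentage points.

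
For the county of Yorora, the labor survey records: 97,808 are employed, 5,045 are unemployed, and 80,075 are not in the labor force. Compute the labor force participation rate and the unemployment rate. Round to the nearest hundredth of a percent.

Labor force participation rate ≈ 56.23%; unemployment rate ≈ 4.91%.

Labor force = employed + unemployed = 97,808 + 5,045 = 102,853.
Working-age population = 102,853 + 80,075 = 182,928.
Unemployment rate = 5,045 / 102,853 = 4.91%.
Labor force participation rate = 102,853 / 182,928 = 56.23%.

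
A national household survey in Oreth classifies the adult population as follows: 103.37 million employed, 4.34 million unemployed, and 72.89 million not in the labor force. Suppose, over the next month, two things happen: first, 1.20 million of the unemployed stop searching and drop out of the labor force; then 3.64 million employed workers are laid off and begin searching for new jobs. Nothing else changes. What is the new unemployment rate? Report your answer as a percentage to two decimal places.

New unemployment rate ≈ 6.37%.

Initially, labor force = 103.37 + 4.34 = 107.71 million, so u = 4.34/107.71 = 4.03%.
After the first change, unemployed and labor force both fall by 1.20 → E = 103.37, U = 3.14, labor force = 106.51 million.
After the second change, employed falls and unemployed rises by 3.64; labor force unchanged → E = 99.73, U = 6.78, labor force = 106.51 million.
New unemployment rate = 6.78 / 106.51 = 6.37%.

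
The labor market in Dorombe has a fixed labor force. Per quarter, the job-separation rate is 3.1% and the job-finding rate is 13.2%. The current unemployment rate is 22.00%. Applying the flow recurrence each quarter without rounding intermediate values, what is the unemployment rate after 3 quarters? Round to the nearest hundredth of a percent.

With a fixed labor force, u_{t+1} = u_t + s·(1−u_t) − f·u_t = u_t·(1−s−f) + s.
Here 1−s−f = 0.837 and s = 0.031.
u_1 = 0.220000 × 0.837 + 0.031 = 0.215140.
u_2 = 0.215140 × 0.837 + 0.031 = 0.211072.
u_3 = 0.211072 × 0.837 + 0.031 = 0.207667.

Unemployment rate after three quarters ≈ 20.77%.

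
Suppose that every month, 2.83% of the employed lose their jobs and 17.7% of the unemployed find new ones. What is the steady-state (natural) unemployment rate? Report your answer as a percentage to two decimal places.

Steady-state unemployment rate ≈ 13.78%.

At steady state the flows balance: s·E = f·U, so U/(E+U) = s/(s+f).
u* = 2.83 / (2.83 + 17.7) = 2.83 / 20.53 = 13.78%.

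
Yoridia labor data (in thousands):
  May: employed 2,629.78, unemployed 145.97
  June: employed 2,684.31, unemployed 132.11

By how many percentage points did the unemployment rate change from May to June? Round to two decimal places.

The unemployment rate changed by −0.57 percentage points.

May: labor force = 2,629.78 + 145.97 = 2,775.75; u = 145.97/2,775.75 = 5.26%.
June: labor force = 2,684.31 + 132.11 = 2,816.42; u = 132.11/2,816.42 = 4.69%.
Change = 4.69% − 5.26% = −0.57 pp.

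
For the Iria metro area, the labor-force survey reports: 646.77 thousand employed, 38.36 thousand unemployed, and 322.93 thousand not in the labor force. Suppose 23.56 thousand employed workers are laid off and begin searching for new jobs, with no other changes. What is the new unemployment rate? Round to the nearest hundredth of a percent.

New unemployment rate ≈ 9.04%.

Initially, labor force = 646.77 + 38.36 = 685.13 thousand, so u = 38.36/685.13 = 5.60%.
After the change, employed falls and unemployed rises by 23.56; labor force unchanged → E = 623.21, U = 61.92, labor force = 685.13 thousand.
New unemployment rate = 61.92 / 685.13 = 9.04%.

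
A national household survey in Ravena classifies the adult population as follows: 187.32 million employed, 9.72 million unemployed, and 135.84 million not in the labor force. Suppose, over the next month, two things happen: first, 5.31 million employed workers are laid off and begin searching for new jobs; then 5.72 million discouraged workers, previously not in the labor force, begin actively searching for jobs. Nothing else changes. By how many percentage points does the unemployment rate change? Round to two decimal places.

Initially, labor force = 187.32 + 9.72 = 197.04 million, so u = 9.72/197.04 = 4.93%.
After the first change, employed falls and unemployed rises by 5.31; labor force unchanged → E = 182.01, U = 15.03, labor force = 197.04 million.
After the second change, unemployed and labor force both rise by 5.72 → E = 182.01, U = 20.75, labor force = 202.76 million.
New unemployment rate = 20.75 / 202.76 = 10.23%.
Change = 10.23% − 4.93% = +5.30 percentage points.

The unemployment rate changes by +5.30 percentage points.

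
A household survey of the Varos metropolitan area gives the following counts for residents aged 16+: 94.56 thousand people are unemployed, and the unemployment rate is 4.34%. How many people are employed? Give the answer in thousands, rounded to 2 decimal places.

Labor force = U / u = 94.56 / 0.0434 ≈ 2,178.80 thousand.
Employed = labor force − unemployed = 2,178.80 − 94.56 = 2,084.24 thousand.

About 2,084.24 thousand are employed.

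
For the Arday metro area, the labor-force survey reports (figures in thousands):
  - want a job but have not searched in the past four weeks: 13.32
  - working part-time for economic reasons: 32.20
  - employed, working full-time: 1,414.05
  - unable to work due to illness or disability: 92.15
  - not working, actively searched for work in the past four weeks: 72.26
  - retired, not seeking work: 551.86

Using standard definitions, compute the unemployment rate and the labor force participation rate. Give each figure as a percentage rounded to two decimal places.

Employed = 32.20 + 1,414.05 = 1,446.25 thousand (anyone who worked, including part-time for economic reasons, counts as employed).
Unemployed = 72.26 thousand.
Labor force = 1,446.25 + 72.26 = 1,518.51 thousand.
Not in labor force = 13.32 + 92.15 + 551.86 = 657.33 thousand (those not working and not actively searching are outside the labor force — including those who want a job but have given up searching).
Civilian working-age population = 1,518.51 + 657.33 = 2,175.84 thousand.
Unemployment rate = 72.26 / 1,518.51 = 4.76%.
Labor force participation rate = 1,518.51 / 2,175.84 = 69.79%.

Unemployment rate ≈ 4.76%; labor force participation rate ≈ 69.79%.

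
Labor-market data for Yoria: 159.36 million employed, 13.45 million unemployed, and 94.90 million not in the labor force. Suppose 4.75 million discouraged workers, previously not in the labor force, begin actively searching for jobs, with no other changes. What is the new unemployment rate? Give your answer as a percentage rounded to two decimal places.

Initially, labor force = 159.36 + 13.45 = 172.81 million, so u = 13.45/172.81 = 7.78%.
After the change, unemployed and labor force both rise by 4.75 → E = 159.36, U = 18.20, labor force = 177.56 million.
New unemployment rate = 18.20 / 177.56 = 10.25%.

New unemployment rate ≈ 10.25%.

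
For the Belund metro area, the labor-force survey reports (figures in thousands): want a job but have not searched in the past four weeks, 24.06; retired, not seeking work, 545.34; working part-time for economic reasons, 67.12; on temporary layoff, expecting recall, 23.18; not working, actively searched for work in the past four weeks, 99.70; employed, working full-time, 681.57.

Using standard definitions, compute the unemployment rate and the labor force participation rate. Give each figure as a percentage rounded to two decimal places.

Unemployment rate ≈ 14.10%; labor force participation rate ≈ 60.48%.

Employed = 67.12 + 681.57 = 748.69 thousand (anyone who worked, including part-time for economic reasons, counts as employed).
Unemployed = 23.18 + 99.70 = 122.88 thousand (jobless and actively searching, or on temporary layoff).
Labor force = 748.69 + 122.88 = 871.57 thousand.
Not in labor force = 24.06 + 545.34 = 569.40 thousand (those not working and not actively searching are outside the labor force — including those who want a job but have given up searching).
Civilian working-age population = 871.57 + 569.40 = 1,440.97 thousand.
Unemployment rate = 122.88 / 871.57 = 14.10%.
Labor force participation rate = 871.57 / 1,440.97 = 60.48%.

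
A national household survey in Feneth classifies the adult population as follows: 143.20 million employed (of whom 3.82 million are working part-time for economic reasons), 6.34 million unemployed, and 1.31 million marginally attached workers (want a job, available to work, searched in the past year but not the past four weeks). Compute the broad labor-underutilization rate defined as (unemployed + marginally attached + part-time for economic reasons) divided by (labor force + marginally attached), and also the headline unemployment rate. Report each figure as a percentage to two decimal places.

Labor force = 143.20 + 6.34 = 149.54 million.
Numerator = 6.34 + 1.31 + 3.82 = 11.47 million.
Denominator = 149.54 + 1.31 = 150.85 million.
Broad rate = 11.47 / 150.85 = 7.60%.
Headline unemployment rate = 6.34 / 149.54 = 4.24%.

Broad underutilization rate ≈ 7.60%; headline unemployment rate ≈ 4.24%.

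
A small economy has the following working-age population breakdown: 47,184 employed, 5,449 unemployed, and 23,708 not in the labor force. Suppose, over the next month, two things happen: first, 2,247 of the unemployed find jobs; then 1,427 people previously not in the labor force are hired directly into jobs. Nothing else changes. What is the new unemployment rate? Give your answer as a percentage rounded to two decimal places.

Initially, labor force = 47,184 + 5,449 = 52,633, so u = 5,449/52,633 = 10.35%.
After the first change, unemployed falls and employed rises by 2,247; labor force unchanged → E = 49,431, U = 3,202, labor force = 52,633.
After the second change, employed and labor force both rise by 1,427; unemployed unchanged → E = 50,858, U = 3,202, labor force = 54,060.
New unemployment rate = 3,202 / 54,060 = 5.92%.

New unemployment rate ≈ 5.92%.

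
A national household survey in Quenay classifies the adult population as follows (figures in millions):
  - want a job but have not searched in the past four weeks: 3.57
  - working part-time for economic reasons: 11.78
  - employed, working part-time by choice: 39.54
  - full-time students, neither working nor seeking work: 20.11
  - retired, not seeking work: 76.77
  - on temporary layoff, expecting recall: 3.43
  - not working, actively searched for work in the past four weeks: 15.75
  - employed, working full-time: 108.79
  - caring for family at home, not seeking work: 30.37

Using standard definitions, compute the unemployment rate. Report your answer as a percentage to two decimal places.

Unemployment rate ≈ 10.70%.

Employed = 11.78 + 39.54 + 108.79 = 160.11 million (anyone who worked, including part-time for economic reasons, counts as employed).
Unemployed = 3.43 + 15.75 = 19.18 million (jobless and actively searching, or on temporary layoff).
Labor force = 160.11 + 19.18 = 179.29 million.
Unemployment rate = 19.18 / 179.29 = 10.70%.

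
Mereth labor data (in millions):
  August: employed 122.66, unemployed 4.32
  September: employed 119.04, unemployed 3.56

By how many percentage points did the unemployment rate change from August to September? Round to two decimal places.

The unemployment rate changed by −0.50 percentage points.

August: labor force = 122.66 + 4.32 = 126.98; u = 4.32/126.98 = 3.40%.
September: labor force = 119.04 + 3.56 = 122.60; u = 3.56/122.60 = 2.90%.
Change = 2.90% − 3.40% = −0.50 pp.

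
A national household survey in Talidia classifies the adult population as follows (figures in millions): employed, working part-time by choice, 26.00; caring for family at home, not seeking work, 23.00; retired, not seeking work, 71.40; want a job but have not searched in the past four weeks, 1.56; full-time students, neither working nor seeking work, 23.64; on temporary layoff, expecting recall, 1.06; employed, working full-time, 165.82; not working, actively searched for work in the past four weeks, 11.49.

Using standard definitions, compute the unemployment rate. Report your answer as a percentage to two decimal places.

Unemployment rate ≈ 6.14%.

Employed = 26.00 + 165.82 = 191.82 million.
Unemployed = 1.06 + 11.49 = 12.55 million (jobless and actively searching, or on temporary layoff).
Labor force = 191.82 + 12.55 = 204.37 million.
Unemployment rate = 12.55 / 204.37 = 6.14%.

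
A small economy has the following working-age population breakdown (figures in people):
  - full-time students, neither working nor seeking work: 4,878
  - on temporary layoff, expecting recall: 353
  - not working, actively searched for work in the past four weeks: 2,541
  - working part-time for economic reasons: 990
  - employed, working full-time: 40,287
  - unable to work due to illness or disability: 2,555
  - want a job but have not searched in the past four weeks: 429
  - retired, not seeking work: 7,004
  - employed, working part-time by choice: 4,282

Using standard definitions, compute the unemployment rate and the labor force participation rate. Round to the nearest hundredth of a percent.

Unemployment rate ≈ 5.97%; labor force participation rate ≈ 76.52%.

Employed = 990 + 40,287 + 4,282 = 45,559 (anyone who worked, including part-time for economic reasons, counts as employed).
Unemployed = 353 + 2,541 = 2,894 (jobless and actively searching, or on temporary layoff).
Labor force = 45,559 + 2,894 = 48,453.
Not in labor force = 4,878 + 2,555 + 429 + 7,004 = 14,866 (those not working and not actively searching are outside the labor force — including those who want a job but have given up searching).
Civilian working-age population = 48,453 + 14,866 = 63,319.
Unemployment rate = 2,894 / 48,453 = 5.97%.
Labor force participation rate = 48,453 / 63,319 = 76.52%.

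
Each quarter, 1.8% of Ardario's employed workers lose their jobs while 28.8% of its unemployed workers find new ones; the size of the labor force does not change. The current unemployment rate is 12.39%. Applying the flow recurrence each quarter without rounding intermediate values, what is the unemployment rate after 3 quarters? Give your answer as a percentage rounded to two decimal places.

With a fixed labor force, u_{t+1} = u_t + s·(1−u_t) − f·u_t = u_t·(1−s−f) + s.
Here 1−s−f = 0.694 and s = 0.018.
u_1 = 0.123900 × 0.694 + 0.018 = 0.103987.
u_2 = 0.103987 × 0.694 + 0.018 = 0.090167.
u_3 = 0.090167 × 0.694 + 0.018 = 0.080576.

Unemployment rate after three quarters ≈ 8.06%.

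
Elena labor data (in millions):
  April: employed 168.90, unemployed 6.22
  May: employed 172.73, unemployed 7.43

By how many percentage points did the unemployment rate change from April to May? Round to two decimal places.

April: labor force = 168.90 + 6.22 = 175.12; u = 6.22/175.12 = 3.55%.
May: labor force = 172.73 + 7.43 = 180.16; u = 7.43/180.16 = 4.12%.
Change = 4.12% − 3.55% = +0.57 pp.

The unemployment rate changed by +0.57 percentage points.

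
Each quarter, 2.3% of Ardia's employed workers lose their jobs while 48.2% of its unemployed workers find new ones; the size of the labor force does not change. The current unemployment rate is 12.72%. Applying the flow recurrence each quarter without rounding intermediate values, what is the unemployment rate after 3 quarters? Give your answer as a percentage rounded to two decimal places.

With a fixed labor force, u_{t+1} = u_t + s·(1−u_t) − f·u_t = u_t·(1−s−f) + s.
Here 1−s−f = 0.495 and s = 0.023.
u_1 = 0.127200 × 0.495 + 0.023 = 0.085964.
u_2 = 0.085964 × 0.495 + 0.023 = 0.065552.
u_3 = 0.065552 × 0.495 + 0.023 = 0.055448.

Unemployment rate after three quarters ≈ 5.54%.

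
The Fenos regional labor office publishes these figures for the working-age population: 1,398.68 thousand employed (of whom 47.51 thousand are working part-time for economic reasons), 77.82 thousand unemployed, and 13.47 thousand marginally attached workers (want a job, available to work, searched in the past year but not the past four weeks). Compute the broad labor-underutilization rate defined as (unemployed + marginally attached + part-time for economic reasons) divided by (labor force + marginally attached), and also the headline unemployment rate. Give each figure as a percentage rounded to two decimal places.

Labor force = 1,398.68 + 77.82 = 1,476.50 thousand.
Numerator = 77.82 + 13.47 + 47.51 = 138.80 thousand.
Denominator = 1,476.50 + 13.47 = 1,489.97 thousand.
Broad rate = 138.80 / 1,489.97 = 9.32%.
Headline unemployment rate = 77.82 / 1,476.50 = 5.27%.

Broad underutilization rate ≈ 9.32%; headline unemployment rate ≈ 5.27%.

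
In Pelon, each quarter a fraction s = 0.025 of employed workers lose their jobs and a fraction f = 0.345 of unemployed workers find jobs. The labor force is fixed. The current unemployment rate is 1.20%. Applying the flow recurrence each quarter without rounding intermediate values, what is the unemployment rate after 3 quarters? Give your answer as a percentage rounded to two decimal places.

Unemployment rate after three quarters ≈ 5.37%.

With a fixed labor force, u_{t+1} = u_t + s·(1−u_t) − f·u_t = u_t·(1−s−f) + s.
Here 1−s−f = 0.630 and s = 0.025.
u_1 = 0.012000 × 0.630 + 0.025 = 0.032560.
u_2 = 0.032560 × 0.630 + 0.025 = 0.045513.
u_3 = 0.045513 × 0.630 + 0.025 = 0.053673.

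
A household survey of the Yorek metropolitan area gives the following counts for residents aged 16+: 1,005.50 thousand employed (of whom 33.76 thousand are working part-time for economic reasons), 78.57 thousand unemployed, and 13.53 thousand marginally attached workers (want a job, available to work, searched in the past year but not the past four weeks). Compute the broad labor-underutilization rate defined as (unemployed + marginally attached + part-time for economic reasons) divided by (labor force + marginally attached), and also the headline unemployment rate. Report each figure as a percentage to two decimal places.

Labor force = 1,005.50 + 78.57 = 1,084.07 thousand.
Numerator = 78.57 + 13.53 + 33.76 = 125.86 thousand.
Denominator = 1,084.07 + 13.53 = 1,097.60 thousand.
Broad rate = 125.86 / 1,097.60 = 11.47%.
Headline unemployment rate = 78.57 / 1,084.07 = 7.25%.

Broad underutilization rate ≈ 11.47%; headline unemployment rate ≈ 7.25%.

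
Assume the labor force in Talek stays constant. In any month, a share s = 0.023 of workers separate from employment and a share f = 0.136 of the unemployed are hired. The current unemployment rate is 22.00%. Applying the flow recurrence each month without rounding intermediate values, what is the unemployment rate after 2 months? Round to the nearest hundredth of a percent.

Unemployment rate after two months ≈ 19.79%.

With a fixed labor force, u_{t+1} = u_t + s·(1−u_t) − f·u_t = u_t·(1−s−f) + s.
Here 1−s−f = 0.841 and s = 0.023.
u_1 = 0.220000 × 0.841 + 0.023 = 0.208020.
u_2 = 0.208020 × 0.841 + 0.023 = 0.197945.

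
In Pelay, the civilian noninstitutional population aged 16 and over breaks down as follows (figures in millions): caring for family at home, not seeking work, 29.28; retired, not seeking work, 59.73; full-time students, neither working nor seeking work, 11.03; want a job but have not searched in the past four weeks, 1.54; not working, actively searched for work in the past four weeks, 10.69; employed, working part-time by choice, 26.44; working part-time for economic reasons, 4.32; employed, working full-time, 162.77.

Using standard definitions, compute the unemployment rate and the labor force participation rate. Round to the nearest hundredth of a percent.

Unemployment rate ≈ 5.23%; labor force participation rate ≈ 66.78%.

Employed = 26.44 + 4.32 + 162.77 = 193.53 million (anyone who worked, including part-time for economic reasons, counts as employed).
Unemployed = 10.69 million.
Labor force = 193.53 + 10.69 = 204.22 million.
Not in labor force = 29.28 + 59.73 + 11.03 + 1.54 = 101.58 million (those not working and not actively searching are outside the labor force — including those who want a job but have given up searching).
Civilian working-age population = 204.22 + 101.58 = 305.80 million.
Unemployment rate = 10.69 / 204.22 = 5.23%.
Labor force participation rate = 204.22 / 305.80 = 66.78%.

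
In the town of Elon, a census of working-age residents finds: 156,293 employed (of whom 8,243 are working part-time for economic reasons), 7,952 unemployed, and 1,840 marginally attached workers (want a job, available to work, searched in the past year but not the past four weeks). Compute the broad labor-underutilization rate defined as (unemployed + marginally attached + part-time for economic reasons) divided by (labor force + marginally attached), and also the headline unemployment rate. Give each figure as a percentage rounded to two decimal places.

Labor force = 156,293 + 7,952 = 164,245.
Numerator = 7,952 + 1,840 + 8,243 = 18,035.
Denominator = 164,245 + 1,840 = 166,085.
Broad rate = 18,035 / 166,085 = 10.86%.
Headline unemployment rate = 7,952 / 164,245 = 4.84%.

Broad underutilization rate ≈ 10.86%; headline unemployment rate ≈ 4.84%.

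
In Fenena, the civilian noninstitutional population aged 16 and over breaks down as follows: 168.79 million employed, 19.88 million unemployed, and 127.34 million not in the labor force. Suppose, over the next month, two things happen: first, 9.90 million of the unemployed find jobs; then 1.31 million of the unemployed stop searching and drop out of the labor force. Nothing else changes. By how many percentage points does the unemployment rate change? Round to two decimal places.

The unemployment rate changes by −5.91 percentage points.

Initially, labor force = 168.79 + 19.88 = 188.67 million, so u = 19.88/188.67 = 10.54%.
After the first change, unemployed falls and employed rises by 9.90; labor force unchanged → E = 178.69, U = 9.98, labor force = 188.67 million.
After the second change, unemployed and labor force both fall by 1.31 → E = 178.69, U = 8.67, labor force = 187.36 million.
New unemployment rate = 8.67 / 187.36 = 4.63%.
Change = 4.63% − 10.54% = −5.91 percentage points.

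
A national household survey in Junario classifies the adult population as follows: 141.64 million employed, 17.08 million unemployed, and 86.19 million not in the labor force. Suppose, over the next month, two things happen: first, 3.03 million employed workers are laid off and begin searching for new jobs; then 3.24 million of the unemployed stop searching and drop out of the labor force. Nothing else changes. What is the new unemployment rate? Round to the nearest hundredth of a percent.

New unemployment rate ≈ 10.85%.

Initially, labor force = 141.64 + 17.08 = 158.72 million, so u = 17.08/158.72 = 10.76%.
After the first change, employed falls and unemployed rises by 3.03; labor force unchanged → E = 138.61, U = 20.11, labor force = 158.72 million.
After the second change, unemployed and labor force both fall by 3.24 → E = 138.61, U = 16.87, labor force = 155.48 million.
New unemployment rate = 16.87 / 155.48 = 10.85%.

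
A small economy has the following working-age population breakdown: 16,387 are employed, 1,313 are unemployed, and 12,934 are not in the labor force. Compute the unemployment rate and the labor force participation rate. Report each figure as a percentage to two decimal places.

Labor force = employed + unemployed = 16,387 + 1,313 = 17,700.
Working-age population = 17,700 + 12,934 = 30,634.
Unemployment rate = 1,313 / 17,700 = 7.42%.
Labor force participation rate = 17,700 / 30,634 = 57.78%.

Unemployment rate ≈ 7.42%; labor force participation rate ≈ 57.78%.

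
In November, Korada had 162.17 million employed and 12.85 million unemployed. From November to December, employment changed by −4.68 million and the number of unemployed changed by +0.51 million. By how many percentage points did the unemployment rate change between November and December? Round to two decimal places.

The unemployment rate changed by +0.48 percentage points.

November: labor force = 162.17 + 12.85 = 175.02; u = 12.85/175.02 = 7.34%.
December: labor force = 157.49 + 13.36 = 170.85; u = 13.36/170.85 = 7.82%.
Change = 7.82% − 7.34% = +0.48 pp.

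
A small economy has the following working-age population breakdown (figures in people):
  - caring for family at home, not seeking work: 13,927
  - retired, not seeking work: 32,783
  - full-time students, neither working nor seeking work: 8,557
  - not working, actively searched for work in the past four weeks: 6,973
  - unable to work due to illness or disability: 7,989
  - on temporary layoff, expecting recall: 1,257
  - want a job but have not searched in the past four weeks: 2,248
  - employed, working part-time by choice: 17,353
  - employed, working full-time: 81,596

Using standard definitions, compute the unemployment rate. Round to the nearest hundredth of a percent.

Unemployment rate ≈ 7.68%.

Employed = 17,353 + 81,596 = 98,949.
Unemployed = 6,973 + 1,257 = 8,230 (jobless and actively searching, or on temporary layoff).
Labor force = 98,949 + 8,230 = 107,179.
Unemployment rate = 8,230 / 107,179 = 7.68%.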